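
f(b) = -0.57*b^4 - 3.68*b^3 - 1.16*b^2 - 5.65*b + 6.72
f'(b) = -2.28*b^3 - 11.04*b^2 - 2.32*b - 5.65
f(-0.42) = 9.14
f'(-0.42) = -6.45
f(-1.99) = 33.43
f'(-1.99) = -26.78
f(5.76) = -1395.00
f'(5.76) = -821.01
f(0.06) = 6.38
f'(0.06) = -5.83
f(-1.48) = 21.74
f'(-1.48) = -19.01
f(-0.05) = 7.00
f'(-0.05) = -5.56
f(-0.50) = 9.68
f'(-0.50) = -6.96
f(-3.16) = 72.28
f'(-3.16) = -36.62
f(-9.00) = -1093.44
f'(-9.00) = 783.11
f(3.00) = -166.20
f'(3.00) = -173.53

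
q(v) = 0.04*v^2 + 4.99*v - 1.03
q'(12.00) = 5.95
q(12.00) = 64.61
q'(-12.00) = 4.03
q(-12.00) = -55.15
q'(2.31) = 5.17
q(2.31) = 10.71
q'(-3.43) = 4.72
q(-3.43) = -17.68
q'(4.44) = 5.35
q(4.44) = 21.91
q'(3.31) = 5.25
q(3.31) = 15.93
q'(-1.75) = 4.85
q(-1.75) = -9.64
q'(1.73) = 5.13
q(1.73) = 7.72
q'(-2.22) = 4.81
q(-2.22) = -11.91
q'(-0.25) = 4.97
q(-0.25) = -2.28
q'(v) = 0.08*v + 4.99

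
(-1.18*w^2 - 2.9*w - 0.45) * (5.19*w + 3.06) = -6.1242*w^3 - 18.6618*w^2 - 11.2095*w - 1.377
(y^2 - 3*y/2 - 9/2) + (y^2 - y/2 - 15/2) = 2*y^2 - 2*y - 12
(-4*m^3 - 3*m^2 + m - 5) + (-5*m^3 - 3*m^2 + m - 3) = -9*m^3 - 6*m^2 + 2*m - 8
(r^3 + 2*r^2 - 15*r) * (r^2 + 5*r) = r^5 + 7*r^4 - 5*r^3 - 75*r^2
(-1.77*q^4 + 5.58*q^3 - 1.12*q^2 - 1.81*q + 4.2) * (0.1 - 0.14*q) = 0.2478*q^5 - 0.9582*q^4 + 0.7148*q^3 + 0.1414*q^2 - 0.769*q + 0.42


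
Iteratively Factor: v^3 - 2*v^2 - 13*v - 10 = (v + 1)*(v^2 - 3*v - 10) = (v - 5)*(v + 1)*(v + 2)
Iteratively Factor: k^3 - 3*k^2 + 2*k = (k - 2)*(k^2 - k) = k*(k - 2)*(k - 1)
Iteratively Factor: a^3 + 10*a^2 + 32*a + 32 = (a + 2)*(a^2 + 8*a + 16) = (a + 2)*(a + 4)*(a + 4)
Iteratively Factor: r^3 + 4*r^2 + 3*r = (r + 3)*(r^2 + r) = r*(r + 3)*(r + 1)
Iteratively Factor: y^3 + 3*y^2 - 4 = (y + 2)*(y^2 + y - 2) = (y - 1)*(y + 2)*(y + 2)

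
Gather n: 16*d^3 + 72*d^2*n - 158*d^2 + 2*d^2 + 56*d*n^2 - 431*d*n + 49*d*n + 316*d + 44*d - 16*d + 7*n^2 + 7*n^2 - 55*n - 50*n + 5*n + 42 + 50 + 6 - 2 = 16*d^3 - 156*d^2 + 344*d + n^2*(56*d + 14) + n*(72*d^2 - 382*d - 100) + 96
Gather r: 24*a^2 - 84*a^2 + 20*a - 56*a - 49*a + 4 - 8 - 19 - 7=-60*a^2 - 85*a - 30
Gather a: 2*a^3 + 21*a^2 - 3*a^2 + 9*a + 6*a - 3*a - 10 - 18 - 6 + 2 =2*a^3 + 18*a^2 + 12*a - 32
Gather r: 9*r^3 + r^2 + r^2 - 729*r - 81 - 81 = 9*r^3 + 2*r^2 - 729*r - 162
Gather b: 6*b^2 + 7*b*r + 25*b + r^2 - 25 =6*b^2 + b*(7*r + 25) + r^2 - 25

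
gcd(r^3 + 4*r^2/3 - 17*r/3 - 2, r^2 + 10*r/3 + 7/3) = 1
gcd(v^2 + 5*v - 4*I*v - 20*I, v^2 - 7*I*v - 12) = v - 4*I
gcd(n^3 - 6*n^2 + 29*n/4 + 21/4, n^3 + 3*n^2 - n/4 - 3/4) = n + 1/2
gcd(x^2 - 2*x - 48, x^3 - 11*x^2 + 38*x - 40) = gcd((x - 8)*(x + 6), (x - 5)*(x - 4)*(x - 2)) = 1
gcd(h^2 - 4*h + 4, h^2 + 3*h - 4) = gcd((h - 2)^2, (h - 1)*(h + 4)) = 1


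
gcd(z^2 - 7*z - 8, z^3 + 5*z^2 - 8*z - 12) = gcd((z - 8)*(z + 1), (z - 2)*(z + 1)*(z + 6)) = z + 1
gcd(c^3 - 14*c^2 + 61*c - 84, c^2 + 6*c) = 1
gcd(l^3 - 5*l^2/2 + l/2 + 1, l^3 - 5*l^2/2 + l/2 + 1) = l^3 - 5*l^2/2 + l/2 + 1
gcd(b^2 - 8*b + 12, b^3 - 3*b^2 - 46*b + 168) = b - 6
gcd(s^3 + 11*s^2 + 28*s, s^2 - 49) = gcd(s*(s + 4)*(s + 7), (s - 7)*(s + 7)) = s + 7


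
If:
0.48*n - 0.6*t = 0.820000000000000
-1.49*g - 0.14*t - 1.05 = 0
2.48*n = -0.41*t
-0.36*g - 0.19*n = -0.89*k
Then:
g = -0.59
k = -0.20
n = 0.20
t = -1.21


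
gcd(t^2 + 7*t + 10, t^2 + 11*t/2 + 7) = t + 2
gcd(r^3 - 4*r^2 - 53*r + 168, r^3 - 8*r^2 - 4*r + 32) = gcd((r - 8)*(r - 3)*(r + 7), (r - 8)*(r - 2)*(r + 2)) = r - 8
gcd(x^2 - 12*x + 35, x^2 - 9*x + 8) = 1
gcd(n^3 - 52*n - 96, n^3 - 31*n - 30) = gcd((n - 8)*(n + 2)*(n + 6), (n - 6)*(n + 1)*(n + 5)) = 1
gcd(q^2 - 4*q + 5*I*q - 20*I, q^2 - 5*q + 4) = q - 4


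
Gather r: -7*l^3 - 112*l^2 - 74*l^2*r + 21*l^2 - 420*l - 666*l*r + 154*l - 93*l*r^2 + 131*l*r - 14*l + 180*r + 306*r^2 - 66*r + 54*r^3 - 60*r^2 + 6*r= -7*l^3 - 91*l^2 - 280*l + 54*r^3 + r^2*(246 - 93*l) + r*(-74*l^2 - 535*l + 120)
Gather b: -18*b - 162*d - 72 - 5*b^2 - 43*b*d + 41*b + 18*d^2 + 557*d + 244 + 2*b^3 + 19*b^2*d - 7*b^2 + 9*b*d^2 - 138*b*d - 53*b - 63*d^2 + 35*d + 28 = 2*b^3 + b^2*(19*d - 12) + b*(9*d^2 - 181*d - 30) - 45*d^2 + 430*d + 200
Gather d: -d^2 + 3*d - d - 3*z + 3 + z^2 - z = -d^2 + 2*d + z^2 - 4*z + 3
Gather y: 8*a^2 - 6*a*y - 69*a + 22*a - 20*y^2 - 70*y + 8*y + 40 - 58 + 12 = 8*a^2 - 47*a - 20*y^2 + y*(-6*a - 62) - 6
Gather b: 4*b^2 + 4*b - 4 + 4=4*b^2 + 4*b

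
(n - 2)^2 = n^2 - 4*n + 4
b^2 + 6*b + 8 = (b + 2)*(b + 4)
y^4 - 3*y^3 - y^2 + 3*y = y*(y - 3)*(y - 1)*(y + 1)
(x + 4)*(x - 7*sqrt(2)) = x^2 - 7*sqrt(2)*x + 4*x - 28*sqrt(2)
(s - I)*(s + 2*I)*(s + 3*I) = s^3 + 4*I*s^2 - s + 6*I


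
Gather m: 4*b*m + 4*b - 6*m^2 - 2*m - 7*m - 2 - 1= 4*b - 6*m^2 + m*(4*b - 9) - 3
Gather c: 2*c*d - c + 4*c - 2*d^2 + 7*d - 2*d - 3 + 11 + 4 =c*(2*d + 3) - 2*d^2 + 5*d + 12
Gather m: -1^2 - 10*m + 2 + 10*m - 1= 0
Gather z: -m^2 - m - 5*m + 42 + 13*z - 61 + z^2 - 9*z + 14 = -m^2 - 6*m + z^2 + 4*z - 5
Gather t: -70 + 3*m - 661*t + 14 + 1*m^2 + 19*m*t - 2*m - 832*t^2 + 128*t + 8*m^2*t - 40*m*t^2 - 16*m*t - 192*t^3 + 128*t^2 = m^2 + m - 192*t^3 + t^2*(-40*m - 704) + t*(8*m^2 + 3*m - 533) - 56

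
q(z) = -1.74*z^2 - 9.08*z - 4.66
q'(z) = -3.48*z - 9.08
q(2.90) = -45.63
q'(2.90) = -19.17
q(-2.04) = 6.62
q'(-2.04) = -1.98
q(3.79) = -64.07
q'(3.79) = -22.27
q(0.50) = -9.64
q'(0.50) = -10.82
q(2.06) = -30.75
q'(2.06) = -16.25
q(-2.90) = 7.04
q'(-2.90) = 1.01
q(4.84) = -89.37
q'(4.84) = -25.92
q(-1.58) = 5.34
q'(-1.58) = -3.58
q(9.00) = -227.32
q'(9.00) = -40.40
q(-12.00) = -146.26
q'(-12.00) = 32.68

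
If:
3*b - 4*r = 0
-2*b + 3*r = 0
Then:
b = 0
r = 0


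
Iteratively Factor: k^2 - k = (k - 1)*(k)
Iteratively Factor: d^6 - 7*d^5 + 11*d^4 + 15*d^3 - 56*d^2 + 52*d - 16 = (d - 4)*(d^5 - 3*d^4 - d^3 + 11*d^2 - 12*d + 4) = (d - 4)*(d - 2)*(d^4 - d^3 - 3*d^2 + 5*d - 2) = (d - 4)*(d - 2)*(d + 2)*(d^3 - 3*d^2 + 3*d - 1) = (d - 4)*(d - 2)*(d - 1)*(d + 2)*(d^2 - 2*d + 1) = (d - 4)*(d - 2)*(d - 1)^2*(d + 2)*(d - 1)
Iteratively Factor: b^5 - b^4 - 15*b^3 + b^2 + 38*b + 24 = (b - 2)*(b^4 + b^3 - 13*b^2 - 25*b - 12) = (b - 2)*(b + 1)*(b^3 - 13*b - 12) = (b - 4)*(b - 2)*(b + 1)*(b^2 + 4*b + 3) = (b - 4)*(b - 2)*(b + 1)^2*(b + 3)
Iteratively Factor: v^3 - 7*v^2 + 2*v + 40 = (v - 4)*(v^2 - 3*v - 10) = (v - 5)*(v - 4)*(v + 2)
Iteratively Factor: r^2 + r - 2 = (r + 2)*(r - 1)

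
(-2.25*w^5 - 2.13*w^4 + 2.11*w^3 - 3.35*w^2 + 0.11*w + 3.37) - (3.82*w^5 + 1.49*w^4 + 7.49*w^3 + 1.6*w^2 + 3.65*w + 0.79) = -6.07*w^5 - 3.62*w^4 - 5.38*w^3 - 4.95*w^2 - 3.54*w + 2.58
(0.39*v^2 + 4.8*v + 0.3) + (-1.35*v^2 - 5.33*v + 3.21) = -0.96*v^2 - 0.53*v + 3.51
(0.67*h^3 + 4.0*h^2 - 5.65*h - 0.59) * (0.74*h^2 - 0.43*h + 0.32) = 0.4958*h^5 + 2.6719*h^4 - 5.6866*h^3 + 3.2729*h^2 - 1.5543*h - 0.1888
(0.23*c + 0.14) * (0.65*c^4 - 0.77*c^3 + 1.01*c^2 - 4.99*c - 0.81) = 0.1495*c^5 - 0.0861*c^4 + 0.1245*c^3 - 1.0063*c^2 - 0.8849*c - 0.1134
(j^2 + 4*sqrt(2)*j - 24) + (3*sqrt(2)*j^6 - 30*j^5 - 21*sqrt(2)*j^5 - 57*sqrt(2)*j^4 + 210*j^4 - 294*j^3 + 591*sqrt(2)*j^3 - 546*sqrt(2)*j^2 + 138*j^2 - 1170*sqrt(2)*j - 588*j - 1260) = 3*sqrt(2)*j^6 - 30*j^5 - 21*sqrt(2)*j^5 - 57*sqrt(2)*j^4 + 210*j^4 - 294*j^3 + 591*sqrt(2)*j^3 - 546*sqrt(2)*j^2 + 139*j^2 - 1166*sqrt(2)*j - 588*j - 1284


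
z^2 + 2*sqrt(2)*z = z*(z + 2*sqrt(2))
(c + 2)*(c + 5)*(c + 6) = c^3 + 13*c^2 + 52*c + 60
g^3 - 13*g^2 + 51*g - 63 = (g - 7)*(g - 3)^2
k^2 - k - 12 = (k - 4)*(k + 3)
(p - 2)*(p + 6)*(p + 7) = p^3 + 11*p^2 + 16*p - 84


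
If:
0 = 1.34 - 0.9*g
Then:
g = 1.49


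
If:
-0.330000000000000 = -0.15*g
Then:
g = 2.20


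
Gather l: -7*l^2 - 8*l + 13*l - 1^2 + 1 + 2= -7*l^2 + 5*l + 2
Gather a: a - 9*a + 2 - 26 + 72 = 48 - 8*a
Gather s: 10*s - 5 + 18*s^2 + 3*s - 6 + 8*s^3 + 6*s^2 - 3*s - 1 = 8*s^3 + 24*s^2 + 10*s - 12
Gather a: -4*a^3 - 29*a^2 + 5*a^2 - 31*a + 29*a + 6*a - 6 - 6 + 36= -4*a^3 - 24*a^2 + 4*a + 24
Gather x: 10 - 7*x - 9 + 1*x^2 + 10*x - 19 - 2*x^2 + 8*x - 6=-x^2 + 11*x - 24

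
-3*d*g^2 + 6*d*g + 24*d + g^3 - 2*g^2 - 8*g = (-3*d + g)*(g - 4)*(g + 2)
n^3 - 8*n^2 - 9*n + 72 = (n - 8)*(n - 3)*(n + 3)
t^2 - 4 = (t - 2)*(t + 2)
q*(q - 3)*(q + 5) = q^3 + 2*q^2 - 15*q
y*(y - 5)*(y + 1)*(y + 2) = y^4 - 2*y^3 - 13*y^2 - 10*y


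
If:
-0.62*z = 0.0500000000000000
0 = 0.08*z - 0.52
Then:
No Solution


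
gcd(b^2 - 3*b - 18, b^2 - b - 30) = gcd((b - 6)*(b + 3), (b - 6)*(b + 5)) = b - 6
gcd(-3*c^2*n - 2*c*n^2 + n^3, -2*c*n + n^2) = n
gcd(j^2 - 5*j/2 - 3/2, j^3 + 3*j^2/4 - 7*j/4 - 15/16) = j + 1/2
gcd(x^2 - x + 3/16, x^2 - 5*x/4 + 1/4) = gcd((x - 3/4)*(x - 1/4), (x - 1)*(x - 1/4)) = x - 1/4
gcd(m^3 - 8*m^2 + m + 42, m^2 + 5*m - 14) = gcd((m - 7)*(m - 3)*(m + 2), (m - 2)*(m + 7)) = 1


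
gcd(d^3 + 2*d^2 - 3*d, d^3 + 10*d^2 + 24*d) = d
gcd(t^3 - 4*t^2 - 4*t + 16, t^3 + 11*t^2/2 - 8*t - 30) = t + 2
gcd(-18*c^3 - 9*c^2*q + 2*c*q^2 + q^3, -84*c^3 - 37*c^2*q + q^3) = 3*c + q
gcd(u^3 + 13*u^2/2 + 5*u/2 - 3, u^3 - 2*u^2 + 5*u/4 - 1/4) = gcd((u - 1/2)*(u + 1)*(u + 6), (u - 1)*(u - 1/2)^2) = u - 1/2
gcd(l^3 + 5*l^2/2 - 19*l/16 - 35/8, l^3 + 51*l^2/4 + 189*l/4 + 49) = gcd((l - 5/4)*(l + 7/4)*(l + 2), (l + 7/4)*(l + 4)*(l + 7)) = l + 7/4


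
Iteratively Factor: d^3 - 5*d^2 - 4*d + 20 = (d - 2)*(d^2 - 3*d - 10) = (d - 5)*(d - 2)*(d + 2)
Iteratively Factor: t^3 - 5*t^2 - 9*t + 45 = (t + 3)*(t^2 - 8*t + 15) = (t - 3)*(t + 3)*(t - 5)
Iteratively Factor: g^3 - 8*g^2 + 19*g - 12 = (g - 4)*(g^2 - 4*g + 3) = (g - 4)*(g - 1)*(g - 3)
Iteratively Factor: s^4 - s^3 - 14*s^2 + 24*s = (s)*(s^3 - s^2 - 14*s + 24) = s*(s - 2)*(s^2 + s - 12) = s*(s - 3)*(s - 2)*(s + 4)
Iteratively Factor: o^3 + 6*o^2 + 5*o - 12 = (o + 3)*(o^2 + 3*o - 4) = (o - 1)*(o + 3)*(o + 4)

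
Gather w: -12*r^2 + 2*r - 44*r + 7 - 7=-12*r^2 - 42*r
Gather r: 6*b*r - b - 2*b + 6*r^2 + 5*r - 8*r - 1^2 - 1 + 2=-3*b + 6*r^2 + r*(6*b - 3)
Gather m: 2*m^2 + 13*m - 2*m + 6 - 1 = 2*m^2 + 11*m + 5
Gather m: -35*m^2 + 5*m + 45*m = -35*m^2 + 50*m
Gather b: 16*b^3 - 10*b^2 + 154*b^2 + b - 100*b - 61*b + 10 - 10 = 16*b^3 + 144*b^2 - 160*b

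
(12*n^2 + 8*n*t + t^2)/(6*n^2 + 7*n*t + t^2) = (2*n + t)/(n + t)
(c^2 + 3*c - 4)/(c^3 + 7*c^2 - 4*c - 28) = (c^2 + 3*c - 4)/(c^3 + 7*c^2 - 4*c - 28)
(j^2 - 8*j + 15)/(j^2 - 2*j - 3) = (j - 5)/(j + 1)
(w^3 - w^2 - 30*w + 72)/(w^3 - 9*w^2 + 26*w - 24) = (w + 6)/(w - 2)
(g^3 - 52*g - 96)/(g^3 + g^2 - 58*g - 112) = (g + 6)/(g + 7)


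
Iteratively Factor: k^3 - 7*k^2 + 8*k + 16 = (k - 4)*(k^2 - 3*k - 4) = (k - 4)^2*(k + 1)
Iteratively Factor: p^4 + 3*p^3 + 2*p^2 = (p)*(p^3 + 3*p^2 + 2*p) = p*(p + 1)*(p^2 + 2*p) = p^2*(p + 1)*(p + 2)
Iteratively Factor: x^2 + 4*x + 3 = (x + 1)*(x + 3)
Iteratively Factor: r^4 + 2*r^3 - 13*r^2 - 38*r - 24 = (r + 2)*(r^3 - 13*r - 12) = (r + 1)*(r + 2)*(r^2 - r - 12) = (r + 1)*(r + 2)*(r + 3)*(r - 4)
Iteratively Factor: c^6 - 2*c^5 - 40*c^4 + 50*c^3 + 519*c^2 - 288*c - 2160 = (c + 3)*(c^5 - 5*c^4 - 25*c^3 + 125*c^2 + 144*c - 720) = (c + 3)*(c + 4)*(c^4 - 9*c^3 + 11*c^2 + 81*c - 180) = (c - 3)*(c + 3)*(c + 4)*(c^3 - 6*c^2 - 7*c + 60) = (c - 5)*(c - 3)*(c + 3)*(c + 4)*(c^2 - c - 12) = (c - 5)*(c - 3)*(c + 3)^2*(c + 4)*(c - 4)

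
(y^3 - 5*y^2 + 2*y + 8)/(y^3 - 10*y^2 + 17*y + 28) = (y - 2)/(y - 7)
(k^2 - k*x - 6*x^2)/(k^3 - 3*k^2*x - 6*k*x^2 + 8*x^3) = (k - 3*x)/(k^2 - 5*k*x + 4*x^2)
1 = 1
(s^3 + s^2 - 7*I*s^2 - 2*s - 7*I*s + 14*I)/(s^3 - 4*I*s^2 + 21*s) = (s^2 + s - 2)/(s*(s + 3*I))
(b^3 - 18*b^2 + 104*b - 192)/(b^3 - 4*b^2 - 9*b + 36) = (b^2 - 14*b + 48)/(b^2 - 9)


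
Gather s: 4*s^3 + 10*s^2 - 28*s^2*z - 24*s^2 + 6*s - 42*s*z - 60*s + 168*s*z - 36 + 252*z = 4*s^3 + s^2*(-28*z - 14) + s*(126*z - 54) + 252*z - 36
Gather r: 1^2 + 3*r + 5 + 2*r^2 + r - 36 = 2*r^2 + 4*r - 30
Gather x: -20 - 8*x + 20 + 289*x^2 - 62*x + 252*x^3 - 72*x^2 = 252*x^3 + 217*x^2 - 70*x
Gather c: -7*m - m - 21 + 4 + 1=-8*m - 16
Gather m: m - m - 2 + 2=0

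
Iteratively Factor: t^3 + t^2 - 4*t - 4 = (t - 2)*(t^2 + 3*t + 2) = (t - 2)*(t + 2)*(t + 1)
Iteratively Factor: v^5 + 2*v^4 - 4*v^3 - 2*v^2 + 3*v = (v + 1)*(v^4 + v^3 - 5*v^2 + 3*v) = (v - 1)*(v + 1)*(v^3 + 2*v^2 - 3*v) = (v - 1)^2*(v + 1)*(v^2 + 3*v) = (v - 1)^2*(v + 1)*(v + 3)*(v)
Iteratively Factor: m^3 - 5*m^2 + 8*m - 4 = (m - 2)*(m^2 - 3*m + 2) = (m - 2)*(m - 1)*(m - 2)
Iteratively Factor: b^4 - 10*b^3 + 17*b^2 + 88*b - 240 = (b - 4)*(b^3 - 6*b^2 - 7*b + 60) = (b - 5)*(b - 4)*(b^2 - b - 12) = (b - 5)*(b - 4)^2*(b + 3)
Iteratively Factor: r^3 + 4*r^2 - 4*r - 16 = (r - 2)*(r^2 + 6*r + 8) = (r - 2)*(r + 4)*(r + 2)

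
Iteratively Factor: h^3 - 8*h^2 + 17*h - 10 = (h - 1)*(h^2 - 7*h + 10) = (h - 2)*(h - 1)*(h - 5)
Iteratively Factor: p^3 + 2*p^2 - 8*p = (p - 2)*(p^2 + 4*p) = (p - 2)*(p + 4)*(p)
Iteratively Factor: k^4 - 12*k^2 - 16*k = (k - 4)*(k^3 + 4*k^2 + 4*k) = k*(k - 4)*(k^2 + 4*k + 4) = k*(k - 4)*(k + 2)*(k + 2)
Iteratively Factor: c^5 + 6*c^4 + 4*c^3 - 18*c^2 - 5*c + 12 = (c + 1)*(c^4 + 5*c^3 - c^2 - 17*c + 12) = (c - 1)*(c + 1)*(c^3 + 6*c^2 + 5*c - 12) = (c - 1)*(c + 1)*(c + 3)*(c^2 + 3*c - 4) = (c - 1)^2*(c + 1)*(c + 3)*(c + 4)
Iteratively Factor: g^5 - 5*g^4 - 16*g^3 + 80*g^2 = (g)*(g^4 - 5*g^3 - 16*g^2 + 80*g) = g^2*(g^3 - 5*g^2 - 16*g + 80) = g^2*(g - 5)*(g^2 - 16) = g^2*(g - 5)*(g - 4)*(g + 4)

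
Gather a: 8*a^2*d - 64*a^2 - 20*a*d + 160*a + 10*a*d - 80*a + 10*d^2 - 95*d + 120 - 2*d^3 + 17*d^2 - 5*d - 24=a^2*(8*d - 64) + a*(80 - 10*d) - 2*d^3 + 27*d^2 - 100*d + 96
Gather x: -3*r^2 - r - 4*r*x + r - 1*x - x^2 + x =-3*r^2 - 4*r*x - x^2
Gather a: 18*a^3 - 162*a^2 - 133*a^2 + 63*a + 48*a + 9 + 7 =18*a^3 - 295*a^2 + 111*a + 16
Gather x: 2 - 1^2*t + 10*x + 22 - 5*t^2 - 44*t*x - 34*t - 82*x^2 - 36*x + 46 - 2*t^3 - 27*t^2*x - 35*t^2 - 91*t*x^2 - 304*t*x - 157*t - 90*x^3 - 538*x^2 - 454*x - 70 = -2*t^3 - 40*t^2 - 192*t - 90*x^3 + x^2*(-91*t - 620) + x*(-27*t^2 - 348*t - 480)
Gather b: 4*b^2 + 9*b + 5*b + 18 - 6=4*b^2 + 14*b + 12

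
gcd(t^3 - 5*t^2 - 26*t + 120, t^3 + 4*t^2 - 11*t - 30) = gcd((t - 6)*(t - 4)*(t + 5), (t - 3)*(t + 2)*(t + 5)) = t + 5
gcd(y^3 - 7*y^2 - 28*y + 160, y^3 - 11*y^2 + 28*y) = y - 4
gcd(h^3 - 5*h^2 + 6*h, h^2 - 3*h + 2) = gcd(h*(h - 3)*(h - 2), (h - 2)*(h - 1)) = h - 2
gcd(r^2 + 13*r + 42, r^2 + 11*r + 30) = r + 6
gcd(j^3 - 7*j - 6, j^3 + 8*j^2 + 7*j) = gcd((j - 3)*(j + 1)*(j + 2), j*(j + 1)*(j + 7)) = j + 1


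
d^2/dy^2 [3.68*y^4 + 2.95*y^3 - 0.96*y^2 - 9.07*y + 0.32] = 44.16*y^2 + 17.7*y - 1.92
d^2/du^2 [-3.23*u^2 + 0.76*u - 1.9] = -6.46000000000000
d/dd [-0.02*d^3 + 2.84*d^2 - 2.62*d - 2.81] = -0.06*d^2 + 5.68*d - 2.62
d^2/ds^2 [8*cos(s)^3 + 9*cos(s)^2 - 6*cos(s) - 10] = -18*cos(2*s) - 18*cos(3*s)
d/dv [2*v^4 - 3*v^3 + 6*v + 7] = 8*v^3 - 9*v^2 + 6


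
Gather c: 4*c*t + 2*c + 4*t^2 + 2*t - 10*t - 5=c*(4*t + 2) + 4*t^2 - 8*t - 5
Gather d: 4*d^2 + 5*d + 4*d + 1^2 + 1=4*d^2 + 9*d + 2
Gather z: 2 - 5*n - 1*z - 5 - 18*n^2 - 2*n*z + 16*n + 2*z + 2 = -18*n^2 + 11*n + z*(1 - 2*n) - 1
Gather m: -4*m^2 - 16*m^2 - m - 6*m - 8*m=-20*m^2 - 15*m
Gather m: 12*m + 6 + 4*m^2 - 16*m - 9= 4*m^2 - 4*m - 3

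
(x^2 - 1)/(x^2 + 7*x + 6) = (x - 1)/(x + 6)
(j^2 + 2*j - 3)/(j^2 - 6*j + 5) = (j + 3)/(j - 5)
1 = 1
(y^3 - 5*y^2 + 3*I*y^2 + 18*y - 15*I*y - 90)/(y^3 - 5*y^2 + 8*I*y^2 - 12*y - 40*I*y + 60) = (y - 3*I)/(y + 2*I)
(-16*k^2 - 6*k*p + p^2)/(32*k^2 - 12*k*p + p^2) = (2*k + p)/(-4*k + p)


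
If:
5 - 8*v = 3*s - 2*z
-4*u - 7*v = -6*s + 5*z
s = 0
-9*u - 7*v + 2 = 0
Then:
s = 0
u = -67/430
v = 209/430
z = -239/430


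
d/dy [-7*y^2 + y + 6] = 1 - 14*y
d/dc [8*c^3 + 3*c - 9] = 24*c^2 + 3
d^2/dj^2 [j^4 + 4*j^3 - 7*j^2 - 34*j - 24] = 12*j^2 + 24*j - 14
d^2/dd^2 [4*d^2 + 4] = 8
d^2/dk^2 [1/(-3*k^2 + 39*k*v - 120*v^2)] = 2*(k^2 - 13*k*v + 40*v^2 - (2*k - 13*v)^2)/(3*(k^2 - 13*k*v + 40*v^2)^3)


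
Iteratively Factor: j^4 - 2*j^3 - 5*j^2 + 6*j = (j + 2)*(j^3 - 4*j^2 + 3*j) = (j - 3)*(j + 2)*(j^2 - j) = (j - 3)*(j - 1)*(j + 2)*(j)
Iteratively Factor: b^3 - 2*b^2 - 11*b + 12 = (b - 4)*(b^2 + 2*b - 3) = (b - 4)*(b - 1)*(b + 3)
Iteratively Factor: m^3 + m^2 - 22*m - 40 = (m - 5)*(m^2 + 6*m + 8) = (m - 5)*(m + 2)*(m + 4)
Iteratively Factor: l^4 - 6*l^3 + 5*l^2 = (l)*(l^3 - 6*l^2 + 5*l) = l*(l - 1)*(l^2 - 5*l) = l^2*(l - 1)*(l - 5)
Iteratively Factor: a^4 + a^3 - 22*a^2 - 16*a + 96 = (a + 3)*(a^3 - 2*a^2 - 16*a + 32) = (a - 4)*(a + 3)*(a^2 + 2*a - 8) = (a - 4)*(a - 2)*(a + 3)*(a + 4)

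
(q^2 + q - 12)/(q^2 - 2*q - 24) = (q - 3)/(q - 6)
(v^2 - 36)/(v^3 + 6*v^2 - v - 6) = (v - 6)/(v^2 - 1)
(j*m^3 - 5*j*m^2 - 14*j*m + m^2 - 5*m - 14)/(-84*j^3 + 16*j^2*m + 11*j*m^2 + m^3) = (j*m^3 - 5*j*m^2 - 14*j*m + m^2 - 5*m - 14)/(-84*j^3 + 16*j^2*m + 11*j*m^2 + m^3)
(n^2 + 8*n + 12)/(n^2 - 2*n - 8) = (n + 6)/(n - 4)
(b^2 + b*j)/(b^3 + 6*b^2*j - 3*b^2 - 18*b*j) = (b + j)/(b^2 + 6*b*j - 3*b - 18*j)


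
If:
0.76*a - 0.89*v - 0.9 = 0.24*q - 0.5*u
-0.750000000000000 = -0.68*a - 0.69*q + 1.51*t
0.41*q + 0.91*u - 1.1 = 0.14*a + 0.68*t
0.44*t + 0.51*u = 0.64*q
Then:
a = 1.20557569760551*v + 0.820121541153046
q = 1.09259771292723*v + 1.16514796035235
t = 1.04217476575598*v + 0.405056119620655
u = 0.471971841844698*v + 1.1126862784165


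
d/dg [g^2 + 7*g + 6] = 2*g + 7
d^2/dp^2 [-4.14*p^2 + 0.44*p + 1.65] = -8.28000000000000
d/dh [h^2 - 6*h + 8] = 2*h - 6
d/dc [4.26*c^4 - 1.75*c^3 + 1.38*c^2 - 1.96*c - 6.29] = 17.04*c^3 - 5.25*c^2 + 2.76*c - 1.96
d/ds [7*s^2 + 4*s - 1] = 14*s + 4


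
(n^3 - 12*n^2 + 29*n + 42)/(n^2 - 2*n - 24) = (n^2 - 6*n - 7)/(n + 4)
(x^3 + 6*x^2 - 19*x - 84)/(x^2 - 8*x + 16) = (x^2 + 10*x + 21)/(x - 4)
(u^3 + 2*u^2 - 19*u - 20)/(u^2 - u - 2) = (u^2 + u - 20)/(u - 2)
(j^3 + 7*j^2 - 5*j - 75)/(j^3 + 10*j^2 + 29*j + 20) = (j^2 + 2*j - 15)/(j^2 + 5*j + 4)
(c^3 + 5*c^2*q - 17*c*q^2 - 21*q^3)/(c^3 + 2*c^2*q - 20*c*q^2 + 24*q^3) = (c^3 + 5*c^2*q - 17*c*q^2 - 21*q^3)/(c^3 + 2*c^2*q - 20*c*q^2 + 24*q^3)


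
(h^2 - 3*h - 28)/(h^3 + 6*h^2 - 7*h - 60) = (h - 7)/(h^2 + 2*h - 15)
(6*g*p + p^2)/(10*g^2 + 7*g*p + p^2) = p*(6*g + p)/(10*g^2 + 7*g*p + p^2)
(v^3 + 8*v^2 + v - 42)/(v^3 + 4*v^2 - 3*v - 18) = (v + 7)/(v + 3)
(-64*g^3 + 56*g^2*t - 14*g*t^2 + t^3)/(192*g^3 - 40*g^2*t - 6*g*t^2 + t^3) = (-2*g + t)/(6*g + t)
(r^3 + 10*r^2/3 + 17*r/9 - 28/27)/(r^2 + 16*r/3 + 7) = (r^2 + r - 4/9)/(r + 3)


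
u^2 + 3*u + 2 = (u + 1)*(u + 2)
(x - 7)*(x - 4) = x^2 - 11*x + 28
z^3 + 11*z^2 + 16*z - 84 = (z - 2)*(z + 6)*(z + 7)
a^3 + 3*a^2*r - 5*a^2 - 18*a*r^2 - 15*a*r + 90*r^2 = (a - 5)*(a - 3*r)*(a + 6*r)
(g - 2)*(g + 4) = g^2 + 2*g - 8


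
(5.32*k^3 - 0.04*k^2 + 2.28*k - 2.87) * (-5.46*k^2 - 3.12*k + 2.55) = -29.0472*k^5 - 16.38*k^4 + 1.242*k^3 + 8.4546*k^2 + 14.7684*k - 7.3185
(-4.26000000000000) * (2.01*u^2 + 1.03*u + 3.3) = -8.5626*u^2 - 4.3878*u - 14.058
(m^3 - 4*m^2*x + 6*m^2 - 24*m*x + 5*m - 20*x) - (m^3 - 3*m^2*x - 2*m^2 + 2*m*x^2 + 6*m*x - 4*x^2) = -m^2*x + 8*m^2 - 2*m*x^2 - 30*m*x + 5*m + 4*x^2 - 20*x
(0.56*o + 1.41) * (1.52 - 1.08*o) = -0.6048*o^2 - 0.6716*o + 2.1432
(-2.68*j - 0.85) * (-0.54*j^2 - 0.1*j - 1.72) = 1.4472*j^3 + 0.727*j^2 + 4.6946*j + 1.462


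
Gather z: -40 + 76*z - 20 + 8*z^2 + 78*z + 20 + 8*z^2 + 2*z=16*z^2 + 156*z - 40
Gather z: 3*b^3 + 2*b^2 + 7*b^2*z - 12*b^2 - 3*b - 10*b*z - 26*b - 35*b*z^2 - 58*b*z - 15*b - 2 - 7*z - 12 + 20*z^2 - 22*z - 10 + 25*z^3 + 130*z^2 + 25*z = 3*b^3 - 10*b^2 - 44*b + 25*z^3 + z^2*(150 - 35*b) + z*(7*b^2 - 68*b - 4) - 24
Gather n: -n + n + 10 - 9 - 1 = 0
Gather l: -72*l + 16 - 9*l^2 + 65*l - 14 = -9*l^2 - 7*l + 2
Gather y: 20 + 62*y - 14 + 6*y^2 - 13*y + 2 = 6*y^2 + 49*y + 8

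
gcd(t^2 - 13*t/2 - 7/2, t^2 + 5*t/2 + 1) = t + 1/2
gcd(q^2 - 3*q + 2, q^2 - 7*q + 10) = q - 2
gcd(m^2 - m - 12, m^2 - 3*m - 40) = 1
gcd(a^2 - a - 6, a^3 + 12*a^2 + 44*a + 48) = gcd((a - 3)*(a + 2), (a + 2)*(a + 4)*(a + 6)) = a + 2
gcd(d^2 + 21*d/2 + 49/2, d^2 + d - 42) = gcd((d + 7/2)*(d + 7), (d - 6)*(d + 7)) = d + 7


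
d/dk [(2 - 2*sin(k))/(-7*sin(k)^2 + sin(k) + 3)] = 2*(-7*sin(k)^2 + 14*sin(k) - 4)*cos(k)/(-7*sin(k)^2 + sin(k) + 3)^2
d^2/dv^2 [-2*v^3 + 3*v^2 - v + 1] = 6 - 12*v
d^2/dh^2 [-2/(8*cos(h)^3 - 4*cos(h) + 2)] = 2*((18*sin(h)^2 - 5)*(cos(h) + cos(3*h) + 1)*cos(h) - 4*(6*cos(h)^2 - 1)^2*sin(h)^2)/(cos(h) + cos(3*h) + 1)^3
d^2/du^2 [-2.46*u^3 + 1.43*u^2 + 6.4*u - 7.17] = 2.86 - 14.76*u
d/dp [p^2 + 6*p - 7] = 2*p + 6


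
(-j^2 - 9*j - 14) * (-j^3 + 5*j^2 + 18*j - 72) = j^5 + 4*j^4 - 49*j^3 - 160*j^2 + 396*j + 1008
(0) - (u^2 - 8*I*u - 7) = -u^2 + 8*I*u + 7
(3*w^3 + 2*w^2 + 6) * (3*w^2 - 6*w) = 9*w^5 - 12*w^4 - 12*w^3 + 18*w^2 - 36*w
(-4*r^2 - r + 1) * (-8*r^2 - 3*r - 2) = 32*r^4 + 20*r^3 + 3*r^2 - r - 2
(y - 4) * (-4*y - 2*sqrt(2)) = -4*y^2 - 2*sqrt(2)*y + 16*y + 8*sqrt(2)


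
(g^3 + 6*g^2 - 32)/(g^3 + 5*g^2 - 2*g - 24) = (g + 4)/(g + 3)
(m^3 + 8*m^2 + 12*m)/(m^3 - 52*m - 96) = m/(m - 8)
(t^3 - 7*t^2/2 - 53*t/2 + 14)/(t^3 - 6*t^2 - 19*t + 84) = (t - 1/2)/(t - 3)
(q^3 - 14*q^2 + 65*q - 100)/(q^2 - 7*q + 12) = (q^2 - 10*q + 25)/(q - 3)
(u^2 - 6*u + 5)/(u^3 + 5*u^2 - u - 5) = (u - 5)/(u^2 + 6*u + 5)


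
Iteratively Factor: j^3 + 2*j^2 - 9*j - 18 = (j + 3)*(j^2 - j - 6) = (j + 2)*(j + 3)*(j - 3)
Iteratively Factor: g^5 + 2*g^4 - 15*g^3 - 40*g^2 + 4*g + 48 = (g + 2)*(g^4 - 15*g^2 - 10*g + 24) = (g - 1)*(g + 2)*(g^3 + g^2 - 14*g - 24) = (g - 4)*(g - 1)*(g + 2)*(g^2 + 5*g + 6) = (g - 4)*(g - 1)*(g + 2)*(g + 3)*(g + 2)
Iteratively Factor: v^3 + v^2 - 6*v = (v - 2)*(v^2 + 3*v) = v*(v - 2)*(v + 3)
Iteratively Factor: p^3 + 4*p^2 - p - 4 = (p + 4)*(p^2 - 1) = (p - 1)*(p + 4)*(p + 1)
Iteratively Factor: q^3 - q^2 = (q)*(q^2 - q) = q*(q - 1)*(q)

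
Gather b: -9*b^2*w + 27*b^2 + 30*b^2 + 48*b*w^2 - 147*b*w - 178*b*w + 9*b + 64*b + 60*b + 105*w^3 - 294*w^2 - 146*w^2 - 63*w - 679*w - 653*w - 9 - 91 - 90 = b^2*(57 - 9*w) + b*(48*w^2 - 325*w + 133) + 105*w^3 - 440*w^2 - 1395*w - 190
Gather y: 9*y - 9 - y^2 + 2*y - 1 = -y^2 + 11*y - 10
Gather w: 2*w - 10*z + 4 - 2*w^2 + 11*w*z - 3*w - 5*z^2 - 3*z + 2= -2*w^2 + w*(11*z - 1) - 5*z^2 - 13*z + 6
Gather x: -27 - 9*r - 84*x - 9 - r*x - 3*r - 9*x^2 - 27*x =-12*r - 9*x^2 + x*(-r - 111) - 36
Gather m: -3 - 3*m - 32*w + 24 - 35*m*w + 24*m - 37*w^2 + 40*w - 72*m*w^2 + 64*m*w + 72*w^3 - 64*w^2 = m*(-72*w^2 + 29*w + 21) + 72*w^3 - 101*w^2 + 8*w + 21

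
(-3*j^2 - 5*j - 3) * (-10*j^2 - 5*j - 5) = 30*j^4 + 65*j^3 + 70*j^2 + 40*j + 15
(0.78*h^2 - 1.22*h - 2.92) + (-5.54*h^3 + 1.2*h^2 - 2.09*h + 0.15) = -5.54*h^3 + 1.98*h^2 - 3.31*h - 2.77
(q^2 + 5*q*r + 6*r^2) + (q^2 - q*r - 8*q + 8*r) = 2*q^2 + 4*q*r - 8*q + 6*r^2 + 8*r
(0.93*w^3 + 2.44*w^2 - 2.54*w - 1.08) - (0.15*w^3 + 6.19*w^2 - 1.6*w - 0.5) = 0.78*w^3 - 3.75*w^2 - 0.94*w - 0.58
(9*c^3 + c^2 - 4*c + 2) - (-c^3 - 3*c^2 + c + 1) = 10*c^3 + 4*c^2 - 5*c + 1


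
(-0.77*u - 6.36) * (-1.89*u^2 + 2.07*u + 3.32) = 1.4553*u^3 + 10.4265*u^2 - 15.7216*u - 21.1152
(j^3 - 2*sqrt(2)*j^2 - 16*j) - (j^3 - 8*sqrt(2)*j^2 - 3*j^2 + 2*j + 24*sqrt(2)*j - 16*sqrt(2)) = 3*j^2 + 6*sqrt(2)*j^2 - 24*sqrt(2)*j - 18*j + 16*sqrt(2)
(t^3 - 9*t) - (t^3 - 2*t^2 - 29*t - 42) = 2*t^2 + 20*t + 42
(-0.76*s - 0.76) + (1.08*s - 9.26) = 0.32*s - 10.02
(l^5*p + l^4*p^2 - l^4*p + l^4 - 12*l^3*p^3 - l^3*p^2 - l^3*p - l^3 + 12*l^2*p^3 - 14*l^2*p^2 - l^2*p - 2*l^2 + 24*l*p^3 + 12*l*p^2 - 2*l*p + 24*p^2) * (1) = l^5*p + l^4*p^2 - l^4*p + l^4 - 12*l^3*p^3 - l^3*p^2 - l^3*p - l^3 + 12*l^2*p^3 - 14*l^2*p^2 - l^2*p - 2*l^2 + 24*l*p^3 + 12*l*p^2 - 2*l*p + 24*p^2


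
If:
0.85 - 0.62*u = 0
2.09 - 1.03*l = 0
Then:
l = 2.03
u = 1.37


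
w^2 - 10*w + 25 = (w - 5)^2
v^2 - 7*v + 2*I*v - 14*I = (v - 7)*(v + 2*I)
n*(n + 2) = n^2 + 2*n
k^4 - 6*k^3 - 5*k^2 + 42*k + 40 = (k - 5)*(k - 4)*(k + 1)*(k + 2)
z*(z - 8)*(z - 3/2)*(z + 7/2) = z^4 - 6*z^3 - 85*z^2/4 + 42*z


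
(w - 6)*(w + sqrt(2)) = w^2 - 6*w + sqrt(2)*w - 6*sqrt(2)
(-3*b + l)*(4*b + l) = -12*b^2 + b*l + l^2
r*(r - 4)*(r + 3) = r^3 - r^2 - 12*r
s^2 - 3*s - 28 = (s - 7)*(s + 4)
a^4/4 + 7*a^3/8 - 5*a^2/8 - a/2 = a*(a/4 + 1)*(a - 1)*(a + 1/2)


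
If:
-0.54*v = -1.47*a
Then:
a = 0.36734693877551*v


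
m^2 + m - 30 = (m - 5)*(m + 6)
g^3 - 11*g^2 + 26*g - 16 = (g - 8)*(g - 2)*(g - 1)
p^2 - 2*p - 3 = (p - 3)*(p + 1)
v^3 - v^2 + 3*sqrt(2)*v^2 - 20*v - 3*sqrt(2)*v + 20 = (v - 1)*(v - 2*sqrt(2))*(v + 5*sqrt(2))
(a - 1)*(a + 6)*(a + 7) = a^3 + 12*a^2 + 29*a - 42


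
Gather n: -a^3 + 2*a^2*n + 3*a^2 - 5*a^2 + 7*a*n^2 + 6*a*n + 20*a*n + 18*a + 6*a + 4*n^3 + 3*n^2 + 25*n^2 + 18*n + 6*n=-a^3 - 2*a^2 + 24*a + 4*n^3 + n^2*(7*a + 28) + n*(2*a^2 + 26*a + 24)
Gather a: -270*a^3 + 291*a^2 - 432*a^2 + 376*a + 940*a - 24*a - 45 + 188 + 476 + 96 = -270*a^3 - 141*a^2 + 1292*a + 715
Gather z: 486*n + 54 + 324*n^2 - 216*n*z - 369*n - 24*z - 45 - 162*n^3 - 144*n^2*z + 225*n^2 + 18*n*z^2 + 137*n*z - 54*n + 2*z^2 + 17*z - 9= -162*n^3 + 549*n^2 + 63*n + z^2*(18*n + 2) + z*(-144*n^2 - 79*n - 7)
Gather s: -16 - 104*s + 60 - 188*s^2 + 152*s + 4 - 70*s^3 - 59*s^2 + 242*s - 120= -70*s^3 - 247*s^2 + 290*s - 72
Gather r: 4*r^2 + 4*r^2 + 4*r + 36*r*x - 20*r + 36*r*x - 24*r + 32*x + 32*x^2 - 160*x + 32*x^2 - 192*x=8*r^2 + r*(72*x - 40) + 64*x^2 - 320*x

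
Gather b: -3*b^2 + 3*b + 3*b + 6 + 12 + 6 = -3*b^2 + 6*b + 24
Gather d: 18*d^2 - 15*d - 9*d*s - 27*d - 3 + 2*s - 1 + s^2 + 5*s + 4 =18*d^2 + d*(-9*s - 42) + s^2 + 7*s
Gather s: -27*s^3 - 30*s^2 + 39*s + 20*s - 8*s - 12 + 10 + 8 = -27*s^3 - 30*s^2 + 51*s + 6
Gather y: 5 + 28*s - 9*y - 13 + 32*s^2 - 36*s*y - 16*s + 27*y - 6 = 32*s^2 + 12*s + y*(18 - 36*s) - 14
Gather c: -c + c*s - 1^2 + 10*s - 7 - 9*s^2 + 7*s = c*(s - 1) - 9*s^2 + 17*s - 8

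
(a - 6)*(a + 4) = a^2 - 2*a - 24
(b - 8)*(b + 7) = b^2 - b - 56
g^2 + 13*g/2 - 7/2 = (g - 1/2)*(g + 7)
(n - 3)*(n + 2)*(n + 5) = n^3 + 4*n^2 - 11*n - 30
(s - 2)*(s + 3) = s^2 + s - 6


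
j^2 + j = j*(j + 1)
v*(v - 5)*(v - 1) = v^3 - 6*v^2 + 5*v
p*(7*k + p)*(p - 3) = 7*k*p^2 - 21*k*p + p^3 - 3*p^2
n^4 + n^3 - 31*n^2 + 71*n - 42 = (n - 3)*(n - 2)*(n - 1)*(n + 7)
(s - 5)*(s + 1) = s^2 - 4*s - 5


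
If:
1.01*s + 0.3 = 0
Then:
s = -0.30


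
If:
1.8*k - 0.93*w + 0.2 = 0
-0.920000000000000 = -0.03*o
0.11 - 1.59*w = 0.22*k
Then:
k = -0.07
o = 30.67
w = 0.08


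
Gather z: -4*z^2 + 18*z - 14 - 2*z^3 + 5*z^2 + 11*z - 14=-2*z^3 + z^2 + 29*z - 28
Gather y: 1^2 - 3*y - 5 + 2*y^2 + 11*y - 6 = 2*y^2 + 8*y - 10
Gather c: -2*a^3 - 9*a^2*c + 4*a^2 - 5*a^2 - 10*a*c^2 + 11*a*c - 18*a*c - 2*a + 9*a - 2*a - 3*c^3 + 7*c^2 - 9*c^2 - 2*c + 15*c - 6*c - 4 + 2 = -2*a^3 - a^2 + 5*a - 3*c^3 + c^2*(-10*a - 2) + c*(-9*a^2 - 7*a + 7) - 2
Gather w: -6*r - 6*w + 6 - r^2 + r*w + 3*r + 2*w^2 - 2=-r^2 - 3*r + 2*w^2 + w*(r - 6) + 4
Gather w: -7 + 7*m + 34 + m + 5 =8*m + 32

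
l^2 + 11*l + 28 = (l + 4)*(l + 7)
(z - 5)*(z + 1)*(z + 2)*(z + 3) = z^4 + z^3 - 19*z^2 - 49*z - 30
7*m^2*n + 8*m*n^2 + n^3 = n*(m + n)*(7*m + n)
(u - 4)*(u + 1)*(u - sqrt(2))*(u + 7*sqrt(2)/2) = u^4 - 3*u^3 + 5*sqrt(2)*u^3/2 - 11*u^2 - 15*sqrt(2)*u^2/2 - 10*sqrt(2)*u + 21*u + 28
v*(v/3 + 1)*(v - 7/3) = v^3/3 + 2*v^2/9 - 7*v/3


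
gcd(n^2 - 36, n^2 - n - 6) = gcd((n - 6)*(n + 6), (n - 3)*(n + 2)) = 1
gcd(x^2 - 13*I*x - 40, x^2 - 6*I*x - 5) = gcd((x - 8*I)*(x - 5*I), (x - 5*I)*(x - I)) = x - 5*I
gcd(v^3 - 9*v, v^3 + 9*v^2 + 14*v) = v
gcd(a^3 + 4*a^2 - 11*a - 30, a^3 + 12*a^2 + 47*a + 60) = a + 5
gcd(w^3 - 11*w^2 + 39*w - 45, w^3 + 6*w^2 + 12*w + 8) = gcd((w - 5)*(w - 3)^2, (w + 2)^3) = 1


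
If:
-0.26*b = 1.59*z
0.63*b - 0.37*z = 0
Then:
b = 0.00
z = 0.00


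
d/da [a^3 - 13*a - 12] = 3*a^2 - 13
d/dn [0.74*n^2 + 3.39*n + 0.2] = 1.48*n + 3.39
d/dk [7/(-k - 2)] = 7/(k + 2)^2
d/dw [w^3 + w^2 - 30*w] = 3*w^2 + 2*w - 30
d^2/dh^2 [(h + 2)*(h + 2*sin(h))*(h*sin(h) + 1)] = -h^3*sin(h) - 2*h^2*sin(h) + 6*h^2*cos(h) + 4*h^2*cos(2*h) + 4*h*sin(h) + 8*sqrt(2)*h*sin(2*h + pi/4) + 8*h*cos(h) + 8*sin(2*h) + 4*cos(h) - 2*cos(2*h) + 4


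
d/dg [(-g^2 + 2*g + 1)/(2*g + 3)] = 2*(-g^2 - 3*g + 2)/(4*g^2 + 12*g + 9)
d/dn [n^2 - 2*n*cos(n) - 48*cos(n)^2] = 2*n*sin(n) + 2*n + 48*sin(2*n) - 2*cos(n)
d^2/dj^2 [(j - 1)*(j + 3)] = 2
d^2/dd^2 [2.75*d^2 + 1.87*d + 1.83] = 5.50000000000000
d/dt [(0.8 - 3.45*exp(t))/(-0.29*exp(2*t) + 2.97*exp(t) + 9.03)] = (-1.0005*exp(2*t) + 0.464*exp(t) - 33.5295)*exp(t)/(0.0841*exp(4*t) - 1.7226*exp(3*t) + 3.5835*exp(2*t) + 53.6382*exp(t) + 81.5409)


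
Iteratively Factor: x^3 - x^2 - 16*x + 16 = (x - 4)*(x^2 + 3*x - 4) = (x - 4)*(x - 1)*(x + 4)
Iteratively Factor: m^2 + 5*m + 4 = (m + 1)*(m + 4)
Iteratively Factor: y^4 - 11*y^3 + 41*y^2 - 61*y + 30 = (y - 3)*(y^3 - 8*y^2 + 17*y - 10) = (y - 5)*(y - 3)*(y^2 - 3*y + 2) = (y - 5)*(y - 3)*(y - 1)*(y - 2)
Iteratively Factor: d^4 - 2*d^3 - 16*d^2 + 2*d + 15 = (d + 1)*(d^3 - 3*d^2 - 13*d + 15) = (d - 1)*(d + 1)*(d^2 - 2*d - 15) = (d - 1)*(d + 1)*(d + 3)*(d - 5)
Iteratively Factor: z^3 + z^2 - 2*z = (z)*(z^2 + z - 2) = z*(z + 2)*(z - 1)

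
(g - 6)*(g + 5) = g^2 - g - 30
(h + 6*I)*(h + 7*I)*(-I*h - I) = -I*h^3 + 13*h^2 - I*h^2 + 13*h + 42*I*h + 42*I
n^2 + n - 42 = (n - 6)*(n + 7)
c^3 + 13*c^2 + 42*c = c*(c + 6)*(c + 7)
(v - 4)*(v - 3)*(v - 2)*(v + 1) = v^4 - 8*v^3 + 17*v^2 + 2*v - 24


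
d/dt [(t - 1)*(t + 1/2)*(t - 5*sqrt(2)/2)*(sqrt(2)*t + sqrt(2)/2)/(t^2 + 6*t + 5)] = sqrt(2)*(2*t + 1)*(-2*(t - 1)*(t + 3)*(2*t + 1)*(2*t - 5*sqrt(2)) + 2*(t - 1)*(6*t - 10*sqrt(2) + 1)*(t^2 + 6*t + 5) + (2*t + 1)*(2*t - 5*sqrt(2))*(t^2 + 6*t + 5))/(8*(t^2 + 6*t + 5)^2)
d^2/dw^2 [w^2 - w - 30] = 2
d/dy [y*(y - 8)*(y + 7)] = 3*y^2 - 2*y - 56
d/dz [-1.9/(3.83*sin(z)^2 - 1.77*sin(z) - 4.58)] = (14.554*sin(z) - 3.363)*cos(z)/(-3.83*sin(z)^2 + 1.77*sin(z) + 4.58)^2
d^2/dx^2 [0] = 0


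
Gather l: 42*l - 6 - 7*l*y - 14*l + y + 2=l*(28 - 7*y) + y - 4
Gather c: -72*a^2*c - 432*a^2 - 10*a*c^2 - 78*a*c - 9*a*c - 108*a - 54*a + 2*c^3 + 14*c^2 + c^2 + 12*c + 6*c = -432*a^2 - 162*a + 2*c^3 + c^2*(15 - 10*a) + c*(-72*a^2 - 87*a + 18)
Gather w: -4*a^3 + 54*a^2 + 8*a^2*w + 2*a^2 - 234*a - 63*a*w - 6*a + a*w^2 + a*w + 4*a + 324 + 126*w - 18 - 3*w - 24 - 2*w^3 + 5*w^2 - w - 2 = -4*a^3 + 56*a^2 - 236*a - 2*w^3 + w^2*(a + 5) + w*(8*a^2 - 62*a + 122) + 280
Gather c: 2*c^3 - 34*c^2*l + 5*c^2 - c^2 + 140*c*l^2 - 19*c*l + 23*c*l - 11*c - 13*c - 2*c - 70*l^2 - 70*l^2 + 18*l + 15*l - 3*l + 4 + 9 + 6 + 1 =2*c^3 + c^2*(4 - 34*l) + c*(140*l^2 + 4*l - 26) - 140*l^2 + 30*l + 20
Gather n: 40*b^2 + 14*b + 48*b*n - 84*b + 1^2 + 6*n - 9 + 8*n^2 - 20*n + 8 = 40*b^2 - 70*b + 8*n^2 + n*(48*b - 14)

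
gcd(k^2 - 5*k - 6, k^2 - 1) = k + 1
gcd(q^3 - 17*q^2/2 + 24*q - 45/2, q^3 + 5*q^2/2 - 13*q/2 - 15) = q - 5/2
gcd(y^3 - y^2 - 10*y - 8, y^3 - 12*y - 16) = y^2 - 2*y - 8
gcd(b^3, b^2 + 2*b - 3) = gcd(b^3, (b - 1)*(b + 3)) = 1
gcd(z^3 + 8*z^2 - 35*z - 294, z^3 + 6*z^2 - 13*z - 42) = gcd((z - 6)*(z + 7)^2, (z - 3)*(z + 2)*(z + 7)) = z + 7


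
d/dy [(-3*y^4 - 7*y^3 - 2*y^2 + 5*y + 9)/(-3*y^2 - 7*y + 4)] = (18*y^5 + 84*y^4 + 50*y^3 - 55*y^2 + 38*y + 83)/(9*y^4 + 42*y^3 + 25*y^2 - 56*y + 16)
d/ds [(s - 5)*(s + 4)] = 2*s - 1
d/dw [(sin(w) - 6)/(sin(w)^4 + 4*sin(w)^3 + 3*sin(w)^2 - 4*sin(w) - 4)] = (-3*sin(w)^3 + 22*sin(w)^2 + 25*sin(w) - 14)/((sin(w) + 2)^3*cos(w)^3)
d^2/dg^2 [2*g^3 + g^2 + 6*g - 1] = 12*g + 2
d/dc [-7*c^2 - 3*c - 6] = -14*c - 3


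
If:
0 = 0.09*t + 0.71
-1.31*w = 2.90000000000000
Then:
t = -7.89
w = -2.21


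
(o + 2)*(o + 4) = o^2 + 6*o + 8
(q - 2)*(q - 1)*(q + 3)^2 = q^4 + 3*q^3 - 7*q^2 - 15*q + 18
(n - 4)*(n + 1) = n^2 - 3*n - 4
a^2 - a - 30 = (a - 6)*(a + 5)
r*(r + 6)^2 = r^3 + 12*r^2 + 36*r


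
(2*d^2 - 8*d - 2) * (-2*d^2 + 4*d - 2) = -4*d^4 + 24*d^3 - 32*d^2 + 8*d + 4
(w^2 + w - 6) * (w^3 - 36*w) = w^5 + w^4 - 42*w^3 - 36*w^2 + 216*w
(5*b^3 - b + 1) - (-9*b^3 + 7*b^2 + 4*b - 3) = 14*b^3 - 7*b^2 - 5*b + 4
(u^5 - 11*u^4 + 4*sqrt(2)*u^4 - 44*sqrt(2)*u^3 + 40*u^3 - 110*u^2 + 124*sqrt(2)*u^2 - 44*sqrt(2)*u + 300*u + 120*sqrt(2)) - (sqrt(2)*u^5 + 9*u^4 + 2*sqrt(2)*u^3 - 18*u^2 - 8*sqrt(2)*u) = -sqrt(2)*u^5 + u^5 - 20*u^4 + 4*sqrt(2)*u^4 - 46*sqrt(2)*u^3 + 40*u^3 - 92*u^2 + 124*sqrt(2)*u^2 - 36*sqrt(2)*u + 300*u + 120*sqrt(2)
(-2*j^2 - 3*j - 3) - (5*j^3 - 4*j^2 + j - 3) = -5*j^3 + 2*j^2 - 4*j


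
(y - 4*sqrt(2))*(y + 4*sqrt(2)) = y^2 - 32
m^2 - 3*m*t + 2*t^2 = (m - 2*t)*(m - t)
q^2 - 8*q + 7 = (q - 7)*(q - 1)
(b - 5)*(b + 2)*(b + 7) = b^3 + 4*b^2 - 31*b - 70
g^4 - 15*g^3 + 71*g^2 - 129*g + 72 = (g - 8)*(g - 3)^2*(g - 1)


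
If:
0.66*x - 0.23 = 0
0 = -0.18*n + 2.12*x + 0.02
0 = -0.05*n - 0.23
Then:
No Solution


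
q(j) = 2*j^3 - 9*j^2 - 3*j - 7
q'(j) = 6*j^2 - 18*j - 3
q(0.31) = -8.74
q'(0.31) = -8.00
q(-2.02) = -54.15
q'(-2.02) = 57.84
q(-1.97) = -51.31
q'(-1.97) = 55.75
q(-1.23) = -20.65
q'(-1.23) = 28.22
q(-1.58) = -32.62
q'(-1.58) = 40.42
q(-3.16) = -150.50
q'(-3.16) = 113.79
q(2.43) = -38.74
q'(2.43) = -11.31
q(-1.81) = -42.91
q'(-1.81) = 49.24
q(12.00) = 2117.00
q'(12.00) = 645.00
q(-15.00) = -8737.00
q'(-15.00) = 1617.00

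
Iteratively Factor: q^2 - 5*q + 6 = (q - 2)*(q - 3)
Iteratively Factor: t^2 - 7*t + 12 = (t - 4)*(t - 3)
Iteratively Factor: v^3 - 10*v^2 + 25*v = (v)*(v^2 - 10*v + 25) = v*(v - 5)*(v - 5)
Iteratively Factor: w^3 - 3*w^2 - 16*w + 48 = (w + 4)*(w^2 - 7*w + 12) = (w - 3)*(w + 4)*(w - 4)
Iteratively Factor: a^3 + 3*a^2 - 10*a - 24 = (a - 3)*(a^2 + 6*a + 8) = (a - 3)*(a + 2)*(a + 4)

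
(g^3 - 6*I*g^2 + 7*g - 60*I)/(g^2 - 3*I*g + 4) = (g^2 - 2*I*g + 15)/(g + I)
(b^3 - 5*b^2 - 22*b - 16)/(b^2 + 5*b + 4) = (b^2 - 6*b - 16)/(b + 4)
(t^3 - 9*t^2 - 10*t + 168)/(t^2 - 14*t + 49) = (t^2 - 2*t - 24)/(t - 7)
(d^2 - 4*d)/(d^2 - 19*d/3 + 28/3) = 3*d/(3*d - 7)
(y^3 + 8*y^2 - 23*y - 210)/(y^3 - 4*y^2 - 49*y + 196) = (y^2 + y - 30)/(y^2 - 11*y + 28)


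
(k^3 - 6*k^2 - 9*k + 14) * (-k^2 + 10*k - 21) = -k^5 + 16*k^4 - 72*k^3 + 22*k^2 + 329*k - 294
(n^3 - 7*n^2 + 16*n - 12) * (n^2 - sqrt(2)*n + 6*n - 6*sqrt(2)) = n^5 - sqrt(2)*n^4 - n^4 - 26*n^3 + sqrt(2)*n^3 + 26*sqrt(2)*n^2 + 84*n^2 - 84*sqrt(2)*n - 72*n + 72*sqrt(2)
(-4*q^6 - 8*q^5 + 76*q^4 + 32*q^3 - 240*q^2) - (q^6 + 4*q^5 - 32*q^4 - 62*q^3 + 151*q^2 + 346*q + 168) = -5*q^6 - 12*q^5 + 108*q^4 + 94*q^3 - 391*q^2 - 346*q - 168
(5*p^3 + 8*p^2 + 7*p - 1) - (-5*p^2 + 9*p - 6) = 5*p^3 + 13*p^2 - 2*p + 5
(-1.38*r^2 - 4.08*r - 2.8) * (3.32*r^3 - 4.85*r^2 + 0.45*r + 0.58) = -4.5816*r^5 - 6.8526*r^4 + 9.871*r^3 + 10.9436*r^2 - 3.6264*r - 1.624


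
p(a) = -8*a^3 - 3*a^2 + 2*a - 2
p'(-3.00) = -196.00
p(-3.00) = 181.00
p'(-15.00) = -5308.00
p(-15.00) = 26293.00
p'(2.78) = -200.16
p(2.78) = -191.50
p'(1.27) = -44.33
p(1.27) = -20.69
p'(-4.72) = -504.36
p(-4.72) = 762.96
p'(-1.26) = -28.54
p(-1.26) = 6.72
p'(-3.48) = -267.77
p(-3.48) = 291.86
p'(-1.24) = -27.46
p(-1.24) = 6.16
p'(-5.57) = -709.18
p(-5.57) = 1276.25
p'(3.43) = -300.94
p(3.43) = -353.26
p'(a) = -24*a^2 - 6*a + 2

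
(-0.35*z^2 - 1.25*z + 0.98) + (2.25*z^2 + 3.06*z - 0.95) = 1.9*z^2 + 1.81*z + 0.03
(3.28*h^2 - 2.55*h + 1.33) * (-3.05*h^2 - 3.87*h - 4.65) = -10.004*h^4 - 4.9161*h^3 - 9.44*h^2 + 6.7104*h - 6.1845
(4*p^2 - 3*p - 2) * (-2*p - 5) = -8*p^3 - 14*p^2 + 19*p + 10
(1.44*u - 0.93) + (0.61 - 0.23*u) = 1.21*u - 0.32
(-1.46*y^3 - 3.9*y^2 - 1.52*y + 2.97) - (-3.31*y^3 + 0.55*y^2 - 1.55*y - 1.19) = 1.85*y^3 - 4.45*y^2 + 0.03*y + 4.16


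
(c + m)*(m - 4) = c*m - 4*c + m^2 - 4*m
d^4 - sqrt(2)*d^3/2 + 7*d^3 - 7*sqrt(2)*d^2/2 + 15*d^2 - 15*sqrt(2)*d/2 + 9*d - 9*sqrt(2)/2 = (d + 1)*(d + 3)^2*(d - sqrt(2)/2)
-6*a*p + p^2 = p*(-6*a + p)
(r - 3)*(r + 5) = r^2 + 2*r - 15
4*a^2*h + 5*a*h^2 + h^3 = h*(a + h)*(4*a + h)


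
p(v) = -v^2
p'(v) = -2*v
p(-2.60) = -6.76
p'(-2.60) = 5.20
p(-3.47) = -12.04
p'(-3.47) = 6.94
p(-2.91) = -8.47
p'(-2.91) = 5.82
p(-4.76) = -22.66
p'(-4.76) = 9.52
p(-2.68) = -7.18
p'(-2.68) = 5.36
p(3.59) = -12.89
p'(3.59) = -7.18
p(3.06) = -9.36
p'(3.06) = -6.12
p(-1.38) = -1.90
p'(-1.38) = 2.76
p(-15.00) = -225.00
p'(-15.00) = 30.00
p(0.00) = 0.00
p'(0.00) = 0.00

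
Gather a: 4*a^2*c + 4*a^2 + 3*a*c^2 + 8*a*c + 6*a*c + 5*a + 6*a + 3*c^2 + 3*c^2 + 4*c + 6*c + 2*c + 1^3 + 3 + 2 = a^2*(4*c + 4) + a*(3*c^2 + 14*c + 11) + 6*c^2 + 12*c + 6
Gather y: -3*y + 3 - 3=-3*y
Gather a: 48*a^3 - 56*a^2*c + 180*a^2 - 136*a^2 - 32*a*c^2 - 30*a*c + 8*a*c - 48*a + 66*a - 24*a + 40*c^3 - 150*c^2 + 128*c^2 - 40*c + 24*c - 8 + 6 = 48*a^3 + a^2*(44 - 56*c) + a*(-32*c^2 - 22*c - 6) + 40*c^3 - 22*c^2 - 16*c - 2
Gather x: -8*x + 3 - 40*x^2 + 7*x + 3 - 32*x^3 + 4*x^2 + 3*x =-32*x^3 - 36*x^2 + 2*x + 6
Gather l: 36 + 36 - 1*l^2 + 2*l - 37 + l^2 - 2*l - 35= 0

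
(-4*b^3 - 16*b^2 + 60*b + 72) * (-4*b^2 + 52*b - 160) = 16*b^5 - 144*b^4 - 432*b^3 + 5392*b^2 - 5856*b - 11520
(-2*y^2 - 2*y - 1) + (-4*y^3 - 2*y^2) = -4*y^3 - 4*y^2 - 2*y - 1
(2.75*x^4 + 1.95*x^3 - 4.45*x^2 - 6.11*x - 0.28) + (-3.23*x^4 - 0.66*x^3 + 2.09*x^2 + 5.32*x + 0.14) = -0.48*x^4 + 1.29*x^3 - 2.36*x^2 - 0.79*x - 0.14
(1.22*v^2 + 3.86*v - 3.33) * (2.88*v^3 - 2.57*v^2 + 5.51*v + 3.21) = 3.5136*v^5 + 7.9814*v^4 - 12.7884*v^3 + 33.7429*v^2 - 5.9577*v - 10.6893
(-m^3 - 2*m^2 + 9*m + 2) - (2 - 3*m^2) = -m^3 + m^2 + 9*m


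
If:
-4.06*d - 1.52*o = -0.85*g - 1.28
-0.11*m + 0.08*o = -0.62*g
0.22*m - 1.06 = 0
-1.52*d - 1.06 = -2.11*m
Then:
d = 5.99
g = 2.62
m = 4.82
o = -13.69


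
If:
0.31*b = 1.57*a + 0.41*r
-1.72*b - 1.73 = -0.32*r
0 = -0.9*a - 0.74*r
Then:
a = -0.27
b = -0.94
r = 0.33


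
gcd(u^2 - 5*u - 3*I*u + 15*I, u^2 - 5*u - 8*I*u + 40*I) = u - 5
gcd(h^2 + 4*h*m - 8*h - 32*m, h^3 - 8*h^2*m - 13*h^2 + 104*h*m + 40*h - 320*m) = h - 8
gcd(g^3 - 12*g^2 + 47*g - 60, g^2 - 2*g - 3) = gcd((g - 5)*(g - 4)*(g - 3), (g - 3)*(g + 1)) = g - 3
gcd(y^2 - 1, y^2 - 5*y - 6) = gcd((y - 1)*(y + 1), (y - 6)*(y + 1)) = y + 1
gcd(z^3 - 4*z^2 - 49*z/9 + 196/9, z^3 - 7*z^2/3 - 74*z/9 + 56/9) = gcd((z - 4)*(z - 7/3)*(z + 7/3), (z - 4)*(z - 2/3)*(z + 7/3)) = z^2 - 5*z/3 - 28/3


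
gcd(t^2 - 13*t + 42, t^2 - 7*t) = t - 7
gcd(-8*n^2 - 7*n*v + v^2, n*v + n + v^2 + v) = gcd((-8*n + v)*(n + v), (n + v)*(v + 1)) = n + v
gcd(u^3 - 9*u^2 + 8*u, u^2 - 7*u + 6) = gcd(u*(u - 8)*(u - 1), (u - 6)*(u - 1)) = u - 1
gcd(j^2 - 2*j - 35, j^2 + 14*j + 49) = 1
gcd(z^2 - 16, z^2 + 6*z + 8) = z + 4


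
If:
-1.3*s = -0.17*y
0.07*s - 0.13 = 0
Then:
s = 1.86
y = 14.20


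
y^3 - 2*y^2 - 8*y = y*(y - 4)*(y + 2)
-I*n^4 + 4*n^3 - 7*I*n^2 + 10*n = n*(n - 2*I)*(n + 5*I)*(-I*n + 1)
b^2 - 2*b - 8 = (b - 4)*(b + 2)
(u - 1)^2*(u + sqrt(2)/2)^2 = u^4 - 2*u^3 + sqrt(2)*u^3 - 2*sqrt(2)*u^2 + 3*u^2/2 - u + sqrt(2)*u + 1/2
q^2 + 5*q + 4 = (q + 1)*(q + 4)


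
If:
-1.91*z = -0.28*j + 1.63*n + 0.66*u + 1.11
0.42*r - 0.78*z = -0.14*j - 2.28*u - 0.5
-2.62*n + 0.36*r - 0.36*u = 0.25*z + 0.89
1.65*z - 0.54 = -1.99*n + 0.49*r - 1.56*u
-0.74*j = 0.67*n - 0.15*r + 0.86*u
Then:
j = -0.40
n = -0.86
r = -3.43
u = 0.42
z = -0.05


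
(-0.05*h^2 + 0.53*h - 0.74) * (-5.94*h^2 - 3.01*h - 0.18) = 0.297*h^4 - 2.9977*h^3 + 2.8093*h^2 + 2.132*h + 0.1332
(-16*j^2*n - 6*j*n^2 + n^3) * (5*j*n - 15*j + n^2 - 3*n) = -80*j^3*n^2 + 240*j^3*n - 46*j^2*n^3 + 138*j^2*n^2 - j*n^4 + 3*j*n^3 + n^5 - 3*n^4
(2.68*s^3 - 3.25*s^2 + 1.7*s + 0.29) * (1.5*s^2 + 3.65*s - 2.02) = 4.02*s^5 + 4.907*s^4 - 14.7261*s^3 + 13.205*s^2 - 2.3755*s - 0.5858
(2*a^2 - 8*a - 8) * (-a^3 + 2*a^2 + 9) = -2*a^5 + 12*a^4 - 8*a^3 + 2*a^2 - 72*a - 72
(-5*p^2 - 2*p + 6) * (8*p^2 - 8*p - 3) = -40*p^4 + 24*p^3 + 79*p^2 - 42*p - 18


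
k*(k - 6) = k^2 - 6*k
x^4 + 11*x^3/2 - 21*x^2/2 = x^2*(x - 3/2)*(x + 7)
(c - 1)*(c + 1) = c^2 - 1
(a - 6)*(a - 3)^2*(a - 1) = a^4 - 13*a^3 + 57*a^2 - 99*a + 54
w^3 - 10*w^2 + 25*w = w*(w - 5)^2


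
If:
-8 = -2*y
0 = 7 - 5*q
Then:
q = 7/5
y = 4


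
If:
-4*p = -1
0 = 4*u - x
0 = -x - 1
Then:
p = 1/4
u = -1/4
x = -1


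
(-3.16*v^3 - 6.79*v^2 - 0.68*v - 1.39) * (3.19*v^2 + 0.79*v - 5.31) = -10.0804*v^5 - 24.1565*v^4 + 9.2463*v^3 + 31.0836*v^2 + 2.5127*v + 7.3809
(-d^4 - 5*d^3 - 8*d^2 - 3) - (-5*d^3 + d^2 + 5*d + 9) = -d^4 - 9*d^2 - 5*d - 12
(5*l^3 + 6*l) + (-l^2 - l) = 5*l^3 - l^2 + 5*l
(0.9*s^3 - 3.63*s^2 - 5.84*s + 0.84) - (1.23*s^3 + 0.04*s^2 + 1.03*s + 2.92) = -0.33*s^3 - 3.67*s^2 - 6.87*s - 2.08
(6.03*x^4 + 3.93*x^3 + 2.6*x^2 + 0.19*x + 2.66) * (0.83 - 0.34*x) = -2.0502*x^5 + 3.6687*x^4 + 2.3779*x^3 + 2.0934*x^2 - 0.7467*x + 2.2078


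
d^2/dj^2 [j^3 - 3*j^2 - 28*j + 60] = 6*j - 6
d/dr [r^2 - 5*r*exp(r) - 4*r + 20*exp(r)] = -5*r*exp(r) + 2*r + 15*exp(r) - 4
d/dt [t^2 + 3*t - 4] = 2*t + 3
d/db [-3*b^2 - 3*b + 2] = -6*b - 3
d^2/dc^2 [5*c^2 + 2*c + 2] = 10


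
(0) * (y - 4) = 0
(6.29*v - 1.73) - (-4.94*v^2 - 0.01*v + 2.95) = 4.94*v^2 + 6.3*v - 4.68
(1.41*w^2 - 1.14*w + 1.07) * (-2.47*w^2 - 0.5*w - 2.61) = -3.4827*w^4 + 2.1108*w^3 - 5.753*w^2 + 2.4404*w - 2.7927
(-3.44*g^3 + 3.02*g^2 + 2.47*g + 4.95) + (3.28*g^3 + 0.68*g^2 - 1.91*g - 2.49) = -0.16*g^3 + 3.7*g^2 + 0.56*g + 2.46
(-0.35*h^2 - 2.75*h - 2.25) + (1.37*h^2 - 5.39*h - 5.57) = 1.02*h^2 - 8.14*h - 7.82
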